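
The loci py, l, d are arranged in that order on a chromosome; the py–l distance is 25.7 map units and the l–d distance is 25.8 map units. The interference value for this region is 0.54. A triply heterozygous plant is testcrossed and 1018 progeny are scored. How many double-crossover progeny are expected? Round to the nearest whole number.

31

Map distances give recombination frequencies of 0.257 and 0.258 for the two intervals.
With interference 0.54 (so coincidence = 0.46), expected double-crossover frequency = 0.257 × 0.258 × 0.46 = 0.03050.
Expected number = 0.03050 × 1018 = 31.05 ≈ 31.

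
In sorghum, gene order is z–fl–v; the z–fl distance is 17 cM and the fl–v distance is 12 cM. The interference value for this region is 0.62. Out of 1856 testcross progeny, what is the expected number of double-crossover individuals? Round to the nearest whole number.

14

Map distances give recombination frequencies of 0.170 and 0.120 for the two intervals.
With interference 0.62 (so coincidence = 0.38), expected double-crossover frequency = 0.170 × 0.120 × 0.38 = 0.00775.
Expected number = 0.00775 × 1856 = 14.39 ≈ 14.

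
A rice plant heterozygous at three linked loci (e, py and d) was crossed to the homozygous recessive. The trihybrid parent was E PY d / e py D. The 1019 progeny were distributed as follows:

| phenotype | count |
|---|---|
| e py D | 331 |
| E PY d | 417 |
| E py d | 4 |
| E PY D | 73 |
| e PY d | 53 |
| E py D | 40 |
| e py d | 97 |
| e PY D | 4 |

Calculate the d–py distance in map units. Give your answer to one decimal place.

The two rarest classes, E py d and e PY D, are the double crossovers. Comparing them with the parentals, only the py allele has switched, so py is the middle locus and the order is d – py – e.
Crossovers in the d–py interval produce the single-crossover classes E PY D and e py d (73 + 97 = 170) plus the double crossovers (8).
RF(d–py) = (170 + 8) / 1019 = 178/1019 = 0.1747 → 17.5 map units.

17.5 map units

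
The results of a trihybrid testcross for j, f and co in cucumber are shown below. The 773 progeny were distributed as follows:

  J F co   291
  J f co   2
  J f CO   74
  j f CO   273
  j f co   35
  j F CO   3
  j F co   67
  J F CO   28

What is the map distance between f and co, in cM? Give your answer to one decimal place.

The two most frequent reciprocal classes, j f CO and J F co, are the parental types, so the F1 was j f CO / J F co.
The two rarest classes, j F CO and J f co, are the double crossovers. Comparing them with the parentals, only the f allele has switched, so f is the middle locus and the order is j – f – co.
Crossovers in the f–co interval produce the single-crossover classes j f co and J F CO (35 + 28 = 63) plus the double crossovers (5).
RF(f–co) = (63 + 5) / 773 = 68/773 = 0.0880 → 8.8 cM.

8.8 cM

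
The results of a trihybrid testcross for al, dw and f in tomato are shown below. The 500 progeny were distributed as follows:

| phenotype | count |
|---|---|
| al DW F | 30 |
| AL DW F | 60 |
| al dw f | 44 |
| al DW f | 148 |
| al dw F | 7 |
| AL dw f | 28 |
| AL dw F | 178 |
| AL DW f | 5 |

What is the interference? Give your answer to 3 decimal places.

The two most frequent reciprocal classes, al DW f and AL dw F, are the parental types, so the F1 was al DW f / AL dw F.
The two rarest classes, AL DW f and al dw F, are the double crossovers. Comparing them with the parentals, only the al allele has switched, so al is the middle locus and the order is dw – al – f.
dw–al: (104 + 12)/500 = 0.2320; al–f: (58 + 12)/500 = 0.1400.
Expected DCO frequency = 0.2320 × 0.1400 ≈ 0.03248; observed = 12/500 ≈ 0.02400.
Coefficient of coincidence = 0.02400/0.03248 ≈ 0.739; interference = 1 − 0.739 = 0.261.

0.261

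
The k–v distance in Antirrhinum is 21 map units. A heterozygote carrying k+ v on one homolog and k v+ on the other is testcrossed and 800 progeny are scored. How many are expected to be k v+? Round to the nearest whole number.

316

A map distance of 21 map units corresponds to a recombination frequency of 0.210.
The F1 is k+ v / k v+, so k v+ is a parental gamete class with expected frequency (1 − r)/2 = 0.790/2 = 0.3950.
Expected number = 0.3950 × 800 = 316.00 ≈ 316.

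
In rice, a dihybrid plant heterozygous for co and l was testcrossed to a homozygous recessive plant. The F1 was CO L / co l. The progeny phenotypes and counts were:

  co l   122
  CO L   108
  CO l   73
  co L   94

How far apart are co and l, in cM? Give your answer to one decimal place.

The recombinant classes are CO l and co L: 73 + 94 = 167.
Recombination frequency = 167/397 = 0.4207 ≈ 42.1%, i.e. 42.1 cM.

42.1 cM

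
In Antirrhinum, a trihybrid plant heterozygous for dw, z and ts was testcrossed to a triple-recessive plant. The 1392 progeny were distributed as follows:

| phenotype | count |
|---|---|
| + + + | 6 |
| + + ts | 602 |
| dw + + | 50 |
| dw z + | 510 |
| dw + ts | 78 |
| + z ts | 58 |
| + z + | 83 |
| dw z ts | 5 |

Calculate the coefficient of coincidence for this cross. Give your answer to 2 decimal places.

0.75

The two most frequent reciprocal classes, + + ts and dw z +, are the parental types, so the F1 was + + ts / dw z +.
The two rarest classes, + + + and dw z ts, are the double crossovers. Comparing them with the parentals, only the ts allele has switched, so ts is the middle locus and the order is dw – ts – z.
dw–ts: (161 + 11)/1392 = 0.1236; ts–z: (108 + 11)/1392 = 0.0855.
Expected DCO frequency = 0.1236 × 0.0855 ≈ 0.01057; observed = 11/1392 ≈ 0.00790.
Coefficient of coincidence = 0.00790/0.01057 ≈ 0.75.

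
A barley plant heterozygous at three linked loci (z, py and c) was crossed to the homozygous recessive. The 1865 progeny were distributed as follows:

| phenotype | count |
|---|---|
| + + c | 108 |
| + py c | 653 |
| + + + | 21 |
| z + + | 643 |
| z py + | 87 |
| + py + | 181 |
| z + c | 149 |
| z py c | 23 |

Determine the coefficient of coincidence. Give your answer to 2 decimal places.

The two most frequent reciprocal classes, + py c and z + +, are the parental types, so the F1 was + py c / z + +.
The two rarest classes, z py c and + + +, are the double crossovers. Comparing them with the parentals, only the z allele has switched, so z is the middle locus and the order is py – z – c.
py–z: (195 + 44)/1865 = 0.1282; z–c: (330 + 44)/1865 = 0.2005.
Expected DCO frequency = 0.1282 × 0.2005 ≈ 0.02570; observed = 44/1865 ≈ 0.02359.
Coefficient of coincidence = 0.02359/0.02570 ≈ 0.92.

0.92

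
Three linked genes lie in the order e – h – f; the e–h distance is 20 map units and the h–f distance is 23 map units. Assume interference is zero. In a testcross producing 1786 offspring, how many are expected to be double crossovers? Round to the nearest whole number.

82

Map distances give recombination frequencies of 0.200 and 0.230 for the two intervals.
With no interference, expected double-crossover frequency = 0.200 × 0.230 = 0.04600.
Expected number = 0.04600 × 1786 = 82.16 ≈ 82.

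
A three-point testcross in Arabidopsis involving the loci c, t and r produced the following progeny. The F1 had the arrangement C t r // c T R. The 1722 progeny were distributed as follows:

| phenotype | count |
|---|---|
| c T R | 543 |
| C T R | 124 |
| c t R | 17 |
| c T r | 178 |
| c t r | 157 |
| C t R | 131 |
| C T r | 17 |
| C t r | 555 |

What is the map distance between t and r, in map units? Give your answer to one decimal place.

The two rarest classes, C T r and c t R, are the double crossovers. Comparing them with the parentals, only the t allele has switched, so t is the middle locus and the order is c – t – r.
Crossovers in the t–r interval produce the single-crossover classes C t R and c T r (131 + 178 = 309) plus the double crossovers (34).
RF(t–r) = (309 + 34) / 1722 = 343/1722 = 0.1992 → 19.9 map units.

19.9 map units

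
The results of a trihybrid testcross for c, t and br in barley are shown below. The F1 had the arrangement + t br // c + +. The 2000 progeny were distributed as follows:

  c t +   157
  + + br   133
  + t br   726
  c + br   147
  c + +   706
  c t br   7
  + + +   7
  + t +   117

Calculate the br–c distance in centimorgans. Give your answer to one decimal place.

The two rarest classes, c t br and + + +, are the double crossovers. Comparing them with the parentals, only the c allele has switched, so c is the middle locus and the order is br – c – t.
Crossovers in the br–c interval produce the single-crossover classes + t + and c + br (117 + 147 = 264) plus the double crossovers (14).
RF(br–c) = (264 + 14) / 2000 = 278/2000 = 0.1390 → 13.9 centimorgans.

13.9 centimorgans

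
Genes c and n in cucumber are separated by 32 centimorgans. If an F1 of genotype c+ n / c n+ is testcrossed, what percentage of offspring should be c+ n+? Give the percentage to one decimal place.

16.0%

A map distance of 32 centimorgans corresponds to a recombination frequency of 0.320.
The F1 is c+ n / c n+, so c+ n+ is a recombinant gamete class with expected frequency r/2 = 0.320/2 = 0.1600.
That is 0.1600 = 16.0% of the progeny.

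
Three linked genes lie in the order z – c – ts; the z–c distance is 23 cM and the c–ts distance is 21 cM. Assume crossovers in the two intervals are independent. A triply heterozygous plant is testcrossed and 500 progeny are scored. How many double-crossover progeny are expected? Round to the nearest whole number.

24

Map distances give recombination frequencies of 0.230 and 0.210 for the two intervals.
With no interference, expected double-crossover frequency = 0.230 × 0.210 = 0.04830.
Expected number = 0.04830 × 500 = 24.15 ≈ 24.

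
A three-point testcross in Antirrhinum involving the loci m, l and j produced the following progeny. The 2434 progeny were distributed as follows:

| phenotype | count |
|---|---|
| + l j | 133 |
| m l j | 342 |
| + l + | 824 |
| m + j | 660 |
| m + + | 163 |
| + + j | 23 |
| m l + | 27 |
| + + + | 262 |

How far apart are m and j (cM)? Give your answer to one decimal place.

14.2 cM

The two most frequent reciprocal classes, m + j and + l +, are the parental types, so the F1 was m + j / + l +.
The two rarest classes, + + j and m l +, are the double crossovers. Comparing them with the parentals, only the m allele has switched, so m is the middle locus and the order is l – m – j.
Crossovers in the m–j interval produce the single-crossover classes m + + and + l j (163 + 133 = 296) plus the double crossovers (50).
RF(m–j) = (296 + 50) / 2434 = 346/2434 = 0.1422 → 14.2 cM.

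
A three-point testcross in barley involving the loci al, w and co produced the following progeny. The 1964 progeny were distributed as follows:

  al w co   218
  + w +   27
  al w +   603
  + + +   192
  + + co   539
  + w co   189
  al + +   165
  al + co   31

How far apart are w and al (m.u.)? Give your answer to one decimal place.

The two most frequent reciprocal classes, + + co and al w +, are the parental types, so the F1 was + + co / al w +.
The two rarest classes, al + co and + w +, are the double crossovers. Comparing them with the parentals, only the al allele has switched, so al is the middle locus and the order is co – al – w.
Crossovers in the al–w interval produce the single-crossover classes + w co and al + + (189 + 165 = 354) plus the double crossovers (58).
RF(al–w) = (354 + 58) / 1964 = 412/1964 = 0.2098 → 21.0 m.u.

21.0 m.u.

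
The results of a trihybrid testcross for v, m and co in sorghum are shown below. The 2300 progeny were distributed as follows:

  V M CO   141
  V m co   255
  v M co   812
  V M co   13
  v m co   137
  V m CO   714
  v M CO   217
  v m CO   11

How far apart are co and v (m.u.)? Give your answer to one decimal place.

The two most frequent reciprocal classes, V m CO and v M co, are the parental types, so the F1 was V m CO / v M co.
The two rarest classes, v m CO and V M co, are the double crossovers. Comparing them with the parentals, only the v allele has switched, so v is the middle locus and the order is m – v – co.
Crossovers in the v–co interval produce the single-crossover classes V m co and v M CO (255 + 217 = 472) plus the double crossovers (24).
RF(v–co) = (472 + 24) / 2300 = 496/2300 = 0.2157 → 21.6 m.u.

21.6 m.u.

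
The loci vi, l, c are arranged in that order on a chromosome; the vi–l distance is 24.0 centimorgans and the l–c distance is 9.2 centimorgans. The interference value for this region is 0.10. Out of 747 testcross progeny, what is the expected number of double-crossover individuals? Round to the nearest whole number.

15

Map distances give recombination frequencies of 0.240 and 0.092 for the two intervals.
With interference 0.10 (so coincidence = 0.90), expected double-crossover frequency = 0.240 × 0.092 × 0.90 = 0.01987.
Expected number = 0.01987 × 747 = 14.84 ≈ 15.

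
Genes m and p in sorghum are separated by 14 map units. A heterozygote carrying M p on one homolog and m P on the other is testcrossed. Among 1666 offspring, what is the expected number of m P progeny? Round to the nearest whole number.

716

A map distance of 14 map units corresponds to a recombination frequency of 0.140.
The F1 is M p / m P, so m P is a parental gamete class with expected frequency (1 − r)/2 = 0.860/2 = 0.4300.
Expected number = 0.4300 × 1666 = 716.38 ≈ 716.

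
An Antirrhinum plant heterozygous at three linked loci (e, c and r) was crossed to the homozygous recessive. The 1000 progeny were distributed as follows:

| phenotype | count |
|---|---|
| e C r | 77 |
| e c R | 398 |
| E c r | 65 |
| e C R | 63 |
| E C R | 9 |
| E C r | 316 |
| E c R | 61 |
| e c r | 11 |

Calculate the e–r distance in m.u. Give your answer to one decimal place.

15.8 m.u.

The two most frequent reciprocal classes, E C r and e c R, are the parental types, so the F1 was E C r / e c R.
The two rarest classes, E C R and e c r, are the double crossovers. Comparing them with the parentals, only the r allele has switched, so r is the middle locus and the order is e – r – c.
Crossovers in the e–r interval produce the single-crossover classes e C r and E c R (77 + 61 = 138) plus the double crossovers (20).
RF(e–r) = (138 + 20) / 1000 = 158/1000 = 0.1580 → 15.8 m.u.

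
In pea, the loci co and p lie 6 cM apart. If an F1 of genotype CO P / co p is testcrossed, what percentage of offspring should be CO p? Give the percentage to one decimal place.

3.0%

A map distance of 6 cM corresponds to a recombination frequency of 0.060.
The F1 is CO P / co p, so CO p is a recombinant gamete class with expected frequency r/2 = 0.060/2 = 0.0300.
That is 0.0300 = 3.0% of the progeny.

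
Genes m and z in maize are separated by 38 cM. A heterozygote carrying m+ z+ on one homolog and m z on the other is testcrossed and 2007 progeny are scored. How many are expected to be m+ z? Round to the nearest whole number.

381

A map distance of 38 cM corresponds to a recombination frequency of 0.380.
The F1 is m+ z+ / m z, so m+ z is a recombinant gamete class with expected frequency r/2 = 0.380/2 = 0.1900.
Expected number = 0.1900 × 2007 = 381.33 ≈ 381.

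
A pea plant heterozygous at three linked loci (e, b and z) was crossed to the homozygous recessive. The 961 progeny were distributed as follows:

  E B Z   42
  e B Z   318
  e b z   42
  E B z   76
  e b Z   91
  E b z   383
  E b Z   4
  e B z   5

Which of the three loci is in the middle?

The two most frequent reciprocal classes, E b z and e B Z, are the parental types, so the F1 was E b z / e B Z.
The two rarest classes, E b Z and e B z, are the double crossovers. Comparing them with the parentals, only the z allele has switched, so z is the middle locus and the order is e – z – b.

z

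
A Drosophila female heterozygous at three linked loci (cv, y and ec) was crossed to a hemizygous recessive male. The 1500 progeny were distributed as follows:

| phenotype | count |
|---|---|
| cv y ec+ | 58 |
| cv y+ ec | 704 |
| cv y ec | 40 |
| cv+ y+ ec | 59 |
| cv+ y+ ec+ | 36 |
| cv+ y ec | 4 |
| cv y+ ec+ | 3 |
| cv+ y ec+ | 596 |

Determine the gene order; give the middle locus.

The two most frequent reciprocal classes, cv+ y ec+ and cv y+ ec, are the parental types, so the F1 was cv+ y ec+ / cv y+ ec.
The two rarest classes, cv+ y ec and cv y+ ec+, are the double crossovers. Comparing them with the parentals, only the ec allele has switched, so ec is the middle locus and the order is y – ec – cv.

ec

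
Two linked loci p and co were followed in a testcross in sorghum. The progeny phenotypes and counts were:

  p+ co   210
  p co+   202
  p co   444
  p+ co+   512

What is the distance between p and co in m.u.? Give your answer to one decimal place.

The two most frequent classes, p+ co+ (512) and p co (444), are the parental types, so the F1 was p+ co+ / p co.
The recombinant classes are p+ co and p co+: 210 + 202 = 412.
Recombination frequency = 412/1368 = 0.3012 ≈ 30.1%, i.e. 30.1 m.u.

30.1 m.u.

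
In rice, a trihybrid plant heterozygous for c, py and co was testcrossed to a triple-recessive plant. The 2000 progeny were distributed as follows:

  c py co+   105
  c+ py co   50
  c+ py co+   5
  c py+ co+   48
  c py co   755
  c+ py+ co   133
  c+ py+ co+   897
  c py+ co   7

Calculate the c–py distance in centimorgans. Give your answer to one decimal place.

The two most frequent reciprocal classes, c+ py+ co+ and c py co, are the parental types, so the F1 was c+ py+ co+ / c py co.
The two rarest classes, c+ py co+ and c py+ co, are the double crossovers. Comparing them with the parentals, only the py allele has switched, so py is the middle locus and the order is c – py – co.
Crossovers in the c–py interval produce the single-crossover classes c py+ co+ and c+ py co (48 + 50 = 98) plus the double crossovers (12).
RF(c–py) = (98 + 12) / 2000 = 110/2000 = 0.0550 → 5.5 centimorgans.

5.5 centimorgans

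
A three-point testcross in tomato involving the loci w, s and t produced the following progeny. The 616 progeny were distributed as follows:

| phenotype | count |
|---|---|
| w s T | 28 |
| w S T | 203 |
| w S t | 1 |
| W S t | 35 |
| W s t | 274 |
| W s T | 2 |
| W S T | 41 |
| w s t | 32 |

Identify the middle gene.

t

The two most frequent reciprocal classes, W s t and w S T, are the parental types, so the F1 was W s t / w S T.
The two rarest classes, W s T and w S t, are the double crossovers. Comparing them with the parentals, only the t allele has switched, so t is the middle locus and the order is w – t – s.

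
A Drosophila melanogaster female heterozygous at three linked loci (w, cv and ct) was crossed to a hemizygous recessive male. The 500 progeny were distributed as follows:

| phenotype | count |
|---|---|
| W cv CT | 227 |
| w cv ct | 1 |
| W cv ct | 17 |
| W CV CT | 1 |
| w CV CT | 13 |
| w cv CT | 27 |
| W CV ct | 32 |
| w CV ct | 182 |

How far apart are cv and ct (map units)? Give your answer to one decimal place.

The two most frequent reciprocal classes, w CV ct and W cv CT, are the parental types, so the F1 was w CV ct / W cv CT.
The two rarest classes, w cv ct and W CV CT, are the double crossovers. Comparing them with the parentals, only the cv allele has switched, so cv is the middle locus and the order is w – cv – ct.
Crossovers in the cv–ct interval produce the single-crossover classes w CV CT and W cv ct (13 + 17 = 30) plus the double crossovers (2).
RF(cv–ct) = (30 + 2) / 500 = 32/500 = 0.0640 → 6.4 map units.

6.4 map units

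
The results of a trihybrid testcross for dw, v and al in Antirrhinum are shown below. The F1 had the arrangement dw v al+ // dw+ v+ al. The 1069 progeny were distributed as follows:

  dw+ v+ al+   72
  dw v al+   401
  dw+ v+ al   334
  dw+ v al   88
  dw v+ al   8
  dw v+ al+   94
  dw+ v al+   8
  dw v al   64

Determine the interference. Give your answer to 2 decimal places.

0.43

The two rarest classes, dw+ v al+ and dw v+ al, are the double crossovers. Comparing them with the parentals, only the dw allele has switched, so dw is the middle locus and the order is al – dw – v.
al–dw: (136 + 16)/1069 = 0.1422; dw–v: (182 + 16)/1069 = 0.1852.
Expected DCO frequency = 0.1422 × 0.1852 ≈ 0.02634; observed = 16/1069 ≈ 0.01497.
Coefficient of coincidence = 0.01497/0.02634 ≈ 0.57; interference = 1 − 0.57 = 0.43.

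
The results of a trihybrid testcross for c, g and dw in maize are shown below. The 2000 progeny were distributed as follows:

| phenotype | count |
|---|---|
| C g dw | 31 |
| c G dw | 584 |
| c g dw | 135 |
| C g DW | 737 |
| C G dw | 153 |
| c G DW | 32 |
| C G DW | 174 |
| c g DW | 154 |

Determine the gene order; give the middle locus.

The two most frequent reciprocal classes, c G dw and C g DW, are the parental types, so the F1 was c G dw / C g DW.
The two rarest classes, c G DW and C g dw, are the double crossovers. Comparing them with the parentals, only the dw allele has switched, so dw is the middle locus and the order is g – dw – c.

dw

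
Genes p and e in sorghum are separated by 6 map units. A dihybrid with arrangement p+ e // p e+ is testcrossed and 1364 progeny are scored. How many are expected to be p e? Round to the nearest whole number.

A map distance of 6 map units corresponds to a recombination frequency of 0.060.
The F1 is p+ e / p e+, so p e is a recombinant gamete class with expected frequency r/2 = 0.060/2 = 0.0300.
Expected number = 0.0300 × 1364 = 40.92 ≈ 41.

41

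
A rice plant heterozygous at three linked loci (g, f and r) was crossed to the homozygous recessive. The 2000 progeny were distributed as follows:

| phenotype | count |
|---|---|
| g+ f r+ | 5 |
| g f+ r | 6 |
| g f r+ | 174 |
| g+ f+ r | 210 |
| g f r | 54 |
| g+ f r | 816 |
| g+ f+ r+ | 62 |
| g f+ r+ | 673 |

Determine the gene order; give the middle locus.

The two most frequent reciprocal classes, g f+ r+ and g+ f r, are the parental types, so the F1 was g f+ r+ / g+ f r.
The two rarest classes, g f+ r and g+ f r+, are the double crossovers. Comparing them with the parentals, only the r allele has switched, so r is the middle locus and the order is g – r – f.

r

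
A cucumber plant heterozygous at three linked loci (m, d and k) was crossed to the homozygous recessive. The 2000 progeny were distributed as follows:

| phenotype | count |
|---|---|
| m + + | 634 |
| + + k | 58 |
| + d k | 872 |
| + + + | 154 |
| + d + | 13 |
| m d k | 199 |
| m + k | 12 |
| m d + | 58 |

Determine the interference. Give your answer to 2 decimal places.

0.06

The two most frequent reciprocal classes, + d k and m + +, are the parental types, so the F1 was + d k / m + +.
The two rarest classes, + d + and m + k, are the double crossovers. Comparing them with the parentals, only the k allele has switched, so k is the middle locus and the order is m – k – d.
m–k: (353 + 25)/2000 = 0.1890; k–d: (116 + 25)/2000 = 0.0705.
Expected DCO frequency = 0.1890 × 0.0705 ≈ 0.01332; observed = 25/2000 ≈ 0.01250.
Coefficient of coincidence = 0.01250/0.01332 ≈ 0.94; interference = 1 − 0.94 = 0.06.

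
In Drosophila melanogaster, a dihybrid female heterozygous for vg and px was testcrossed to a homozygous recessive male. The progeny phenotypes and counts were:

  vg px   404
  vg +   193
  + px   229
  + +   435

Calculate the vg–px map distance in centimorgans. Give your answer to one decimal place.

33.5 centimorgans

The two most frequent classes, + + (435) and vg px (404), are the parental types, so the F1 was + + / vg px.
The recombinant classes are + px and vg +: 229 + 193 = 422.
Recombination frequency = 422/1261 = 0.3347 ≈ 33.5%, i.e. 33.5 centimorgans.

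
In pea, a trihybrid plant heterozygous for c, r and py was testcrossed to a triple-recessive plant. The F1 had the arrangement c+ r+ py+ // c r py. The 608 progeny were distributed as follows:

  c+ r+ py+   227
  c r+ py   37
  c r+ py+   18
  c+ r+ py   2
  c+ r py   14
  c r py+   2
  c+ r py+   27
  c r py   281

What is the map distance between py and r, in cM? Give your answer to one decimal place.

11.2 cM

The two rarest classes, c+ r+ py and c r py+, are the double crossovers. Comparing them with the parentals, only the py allele has switched, so py is the middle locus and the order is r – py – c.
Crossovers in the r–py interval produce the single-crossover classes c+ r py+ and c r+ py (27 + 37 = 64) plus the double crossovers (4).
RF(r–py) = (64 + 4) / 608 = 68/608 = 0.1118 → 11.2 cM.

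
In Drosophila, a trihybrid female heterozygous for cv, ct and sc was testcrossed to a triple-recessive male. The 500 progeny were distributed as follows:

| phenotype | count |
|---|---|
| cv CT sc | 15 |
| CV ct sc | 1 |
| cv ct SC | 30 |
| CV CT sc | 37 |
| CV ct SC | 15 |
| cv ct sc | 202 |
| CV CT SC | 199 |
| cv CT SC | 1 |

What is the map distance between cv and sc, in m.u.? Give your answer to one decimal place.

The two most frequent reciprocal classes, cv ct sc and CV CT SC, are the parental types, so the F1 was cv ct sc / CV CT SC.
The two rarest classes, CV ct sc and cv CT SC, are the double crossovers. Comparing them with the parentals, only the cv allele has switched, so cv is the middle locus and the order is ct – cv – sc.
Crossovers in the cv–sc interval produce the single-crossover classes cv ct SC and CV CT sc (30 + 37 = 67) plus the double crossovers (2).
RF(cv–sc) = (67 + 2) / 500 = 69/500 = 0.1380 → 13.8 m.u.

13.8 m.u.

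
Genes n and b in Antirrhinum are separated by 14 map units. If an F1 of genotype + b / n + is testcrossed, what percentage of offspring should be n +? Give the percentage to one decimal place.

A map distance of 14 map units corresponds to a recombination frequency of 0.140.
The F1 is + b / n +, so n + is a parental gamete class with expected frequency (1 − r)/2 = 0.860/2 = 0.4300.
That is 0.4300 = 43.0% of the progeny.

43.0%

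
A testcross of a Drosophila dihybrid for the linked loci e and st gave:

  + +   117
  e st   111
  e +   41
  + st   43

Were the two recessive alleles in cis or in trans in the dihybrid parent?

The two most frequent classes are + + (117) and e st (111); these are the parental (non-recombinant) types.
So the F1 carried + + on one chromosome and e st on the other — the recessive alleles are on the same chromosome (cis / coupling).

cis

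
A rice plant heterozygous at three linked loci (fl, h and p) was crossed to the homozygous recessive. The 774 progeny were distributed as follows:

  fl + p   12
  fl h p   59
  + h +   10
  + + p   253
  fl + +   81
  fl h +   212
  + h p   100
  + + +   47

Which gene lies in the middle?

fl

The two most frequent reciprocal classes, + + p and fl h +, are the parental types, so the F1 was + + p / fl h +.
The two rarest classes, fl + p and + h +, are the double crossovers. Comparing them with the parentals, only the fl allele has switched, so fl is the middle locus and the order is p – fl – h.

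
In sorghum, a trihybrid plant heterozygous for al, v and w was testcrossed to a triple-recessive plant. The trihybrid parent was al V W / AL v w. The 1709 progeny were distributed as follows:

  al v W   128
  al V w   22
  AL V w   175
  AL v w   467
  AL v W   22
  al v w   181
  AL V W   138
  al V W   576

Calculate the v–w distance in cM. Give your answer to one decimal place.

20.3 cM

The two rarest classes, al V w and AL v W, are the double crossovers. Comparing them with the parentals, only the w allele has switched, so w is the middle locus and the order is v – w – al.
Crossovers in the v–w interval produce the single-crossover classes al v W and AL V w (128 + 175 = 303) plus the double crossovers (44).
RF(v–w) = (303 + 44) / 1709 = 347/1709 = 0.2030 → 20.3 cM.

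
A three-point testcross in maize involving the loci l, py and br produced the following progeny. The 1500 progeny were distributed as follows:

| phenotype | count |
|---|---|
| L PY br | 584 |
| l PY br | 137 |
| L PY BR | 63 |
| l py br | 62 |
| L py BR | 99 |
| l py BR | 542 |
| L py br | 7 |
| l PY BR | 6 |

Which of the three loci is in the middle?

The two most frequent reciprocal classes, L PY br and l py BR, are the parental types, so the F1 was L PY br / l py BR.
The two rarest classes, L py br and l PY BR, are the double crossovers. Comparing them with the parentals, only the py allele has switched, so py is the middle locus and the order is br – py – l.

py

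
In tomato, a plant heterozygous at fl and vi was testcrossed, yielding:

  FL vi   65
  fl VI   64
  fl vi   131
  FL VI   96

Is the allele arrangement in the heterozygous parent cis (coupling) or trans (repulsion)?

cis

The two most frequent classes are FL VI (96) and fl vi (131); these are the parental (non-recombinant) types.
So the F1 carried FL VI on one chromosome and fl vi on the other — the recessive alleles are on the same chromosome (cis / coupling).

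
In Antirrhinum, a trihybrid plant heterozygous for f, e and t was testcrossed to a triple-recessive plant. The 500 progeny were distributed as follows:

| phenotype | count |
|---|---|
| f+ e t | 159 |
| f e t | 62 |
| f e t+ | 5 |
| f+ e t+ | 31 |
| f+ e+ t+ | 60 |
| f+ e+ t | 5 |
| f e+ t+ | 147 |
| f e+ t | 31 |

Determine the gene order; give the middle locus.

e

The two most frequent reciprocal classes, f e+ t+ and f+ e t, are the parental types, so the F1 was f e+ t+ / f+ e t.
The two rarest classes, f e t+ and f+ e+ t, are the double crossovers. Comparing them with the parentals, only the e allele has switched, so e is the middle locus and the order is t – e – f.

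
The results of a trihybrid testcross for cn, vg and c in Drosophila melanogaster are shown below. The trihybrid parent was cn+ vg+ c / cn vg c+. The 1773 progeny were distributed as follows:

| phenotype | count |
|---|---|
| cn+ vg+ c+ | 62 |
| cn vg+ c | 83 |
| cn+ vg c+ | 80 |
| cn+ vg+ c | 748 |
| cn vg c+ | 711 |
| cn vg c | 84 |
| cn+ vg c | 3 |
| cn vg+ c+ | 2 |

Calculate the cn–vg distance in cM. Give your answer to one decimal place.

The two rarest classes, cn+ vg c and cn vg+ c+, are the double crossovers. Comparing them with the parentals, only the vg allele has switched, so vg is the middle locus and the order is c – vg – cn.
Crossovers in the vg–cn interval produce the single-crossover classes cn vg+ c and cn+ vg c+ (83 + 80 = 163) plus the double crossovers (5).
RF(vg–cn) = (163 + 5) / 1773 = 168/1773 = 0.0948 → 9.5 cM.

9.5 cM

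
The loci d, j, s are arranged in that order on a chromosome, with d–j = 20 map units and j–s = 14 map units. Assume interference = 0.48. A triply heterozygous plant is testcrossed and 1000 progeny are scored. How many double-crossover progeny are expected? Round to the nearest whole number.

Map distances give recombination frequencies of 0.200 and 0.140 for the two intervals.
With interference 0.48 (so coincidence = 0.52), expected double-crossover frequency = 0.200 × 0.140 × 0.52 = 0.01456.
Expected number = 0.01456 × 1000 = 14.56 ≈ 15.

15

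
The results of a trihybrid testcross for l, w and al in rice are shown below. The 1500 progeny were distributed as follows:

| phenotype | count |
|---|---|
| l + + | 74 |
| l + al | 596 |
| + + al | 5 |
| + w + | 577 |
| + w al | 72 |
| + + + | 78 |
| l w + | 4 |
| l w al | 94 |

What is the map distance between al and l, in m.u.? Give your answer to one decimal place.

10.3 m.u.

The two most frequent reciprocal classes, l + al and + w +, are the parental types, so the F1 was l + al / + w +.
The two rarest classes, + + al and l w +, are the double crossovers. Comparing them with the parentals, only the l allele has switched, so l is the middle locus and the order is al – l – w.
Crossovers in the al–l interval produce the single-crossover classes l + + and + w al (74 + 72 = 146) plus the double crossovers (9).
RF(al–l) = (146 + 9) / 1500 = 155/1500 = 0.1033 → 10.3 m.u.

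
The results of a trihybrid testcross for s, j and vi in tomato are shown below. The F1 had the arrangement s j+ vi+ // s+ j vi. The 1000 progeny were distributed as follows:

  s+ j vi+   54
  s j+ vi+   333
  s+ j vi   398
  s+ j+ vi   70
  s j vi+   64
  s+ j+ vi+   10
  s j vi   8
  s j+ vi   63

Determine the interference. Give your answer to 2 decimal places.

0.12

The two rarest classes, s+ j+ vi+ and s j vi, are the double crossovers. Comparing them with the parentals, only the s allele has switched, so s is the middle locus and the order is vi – s – j.
vi–s: (117 + 18)/1000 = 0.1350; s–j: (134 + 18)/1000 = 0.1520.
Expected DCO frequency = 0.1350 × 0.1520 ≈ 0.02052; observed = 18/1000 ≈ 0.01800.
Coefficient of coincidence = 0.01800/0.02052 ≈ 0.88; interference = 1 − 0.88 = 0.12.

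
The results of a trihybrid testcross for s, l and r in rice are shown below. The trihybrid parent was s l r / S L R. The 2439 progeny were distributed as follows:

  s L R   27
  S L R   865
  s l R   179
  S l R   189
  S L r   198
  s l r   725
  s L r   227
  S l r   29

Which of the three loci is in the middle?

The two rarest classes, S l r and s L R, are the double crossovers. Comparing them with the parentals, only the s allele has switched, so s is the middle locus and the order is r – s – l.

s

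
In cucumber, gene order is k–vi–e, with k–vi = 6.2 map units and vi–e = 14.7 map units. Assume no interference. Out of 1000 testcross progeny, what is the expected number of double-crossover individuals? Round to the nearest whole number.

9

Map distances give recombination frequencies of 0.062 and 0.147 for the two intervals.
With no interference, expected double-crossover frequency = 0.062 × 0.147 = 0.00911.
Expected number = 0.00911 × 1000 = 9.11 ≈ 9.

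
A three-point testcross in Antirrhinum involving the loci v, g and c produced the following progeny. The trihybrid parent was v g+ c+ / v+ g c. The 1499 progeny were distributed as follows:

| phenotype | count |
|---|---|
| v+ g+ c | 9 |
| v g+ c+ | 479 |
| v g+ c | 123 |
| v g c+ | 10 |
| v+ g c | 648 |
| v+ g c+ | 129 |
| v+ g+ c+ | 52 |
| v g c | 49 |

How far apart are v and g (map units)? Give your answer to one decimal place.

8.0 map units

The two rarest classes, v g c+ and v+ g+ c, are the double crossovers. Comparing them with the parentals, only the g allele has switched, so g is the middle locus and the order is v – g – c.
Crossovers in the v–g interval produce the single-crossover classes v+ g+ c+ and v g c (52 + 49 = 101) plus the double crossovers (19).
RF(v–g) = (101 + 19) / 1499 = 120/1499 = 0.0801 → 8.0 map units.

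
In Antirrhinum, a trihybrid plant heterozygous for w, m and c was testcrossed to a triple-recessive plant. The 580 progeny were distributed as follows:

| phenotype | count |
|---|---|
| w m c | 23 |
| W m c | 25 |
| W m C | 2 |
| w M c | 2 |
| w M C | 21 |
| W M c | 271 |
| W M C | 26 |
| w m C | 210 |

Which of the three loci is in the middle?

w

The two most frequent reciprocal classes, w m C and W M c, are the parental types, so the F1 was w m C / W M c.
The two rarest classes, W m C and w M c, are the double crossovers. Comparing them with the parentals, only the w allele has switched, so w is the middle locus and the order is c – w – m.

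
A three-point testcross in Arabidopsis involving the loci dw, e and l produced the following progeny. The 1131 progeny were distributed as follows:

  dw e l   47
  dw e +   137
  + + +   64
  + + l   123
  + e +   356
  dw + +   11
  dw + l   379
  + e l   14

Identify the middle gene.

l

The two most frequent reciprocal classes, + e + and dw + l, are the parental types, so the F1 was + e + / dw + l.
The two rarest classes, + e l and dw + +, are the double crossovers. Comparing them with the parentals, only the l allele has switched, so l is the middle locus and the order is dw – l – e.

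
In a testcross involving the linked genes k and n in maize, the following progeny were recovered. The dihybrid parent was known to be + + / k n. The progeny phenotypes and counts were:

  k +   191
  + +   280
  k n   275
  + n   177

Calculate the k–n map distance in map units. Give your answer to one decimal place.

The recombinant classes are + n and k +: 177 + 191 = 368.
Recombination frequency = 368/923 = 0.3987 ≈ 39.9%, i.e. 39.9 map units.

39.9 map units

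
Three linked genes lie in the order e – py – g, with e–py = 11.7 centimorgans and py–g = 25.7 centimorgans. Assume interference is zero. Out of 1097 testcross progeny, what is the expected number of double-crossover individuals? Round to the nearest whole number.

Map distances give recombination frequencies of 0.117 and 0.257 for the two intervals.
With no interference, expected double-crossover frequency = 0.117 × 0.257 = 0.03007.
Expected number = 0.03007 × 1097 = 32.99 ≈ 33.

33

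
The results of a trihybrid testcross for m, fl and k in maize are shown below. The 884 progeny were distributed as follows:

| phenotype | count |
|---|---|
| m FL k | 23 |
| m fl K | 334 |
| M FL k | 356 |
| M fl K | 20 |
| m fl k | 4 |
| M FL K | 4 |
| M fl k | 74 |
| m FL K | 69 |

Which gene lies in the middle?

The two most frequent reciprocal classes, m fl K and M FL k, are the parental types, so the F1 was m fl K / M FL k.
The two rarest classes, m fl k and M FL K, are the double crossovers. Comparing them with the parentals, only the k allele has switched, so k is the middle locus and the order is m – k – fl.

k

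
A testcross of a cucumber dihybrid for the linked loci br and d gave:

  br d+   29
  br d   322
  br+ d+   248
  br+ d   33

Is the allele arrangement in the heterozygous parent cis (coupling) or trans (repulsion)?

cis

The two most frequent classes are br+ d+ (248) and br d (322); these are the parental (non-recombinant) types.
So the F1 carried br+ d+ on one chromosome and br d on the other — the recessive alleles are on the same chromosome (cis / coupling).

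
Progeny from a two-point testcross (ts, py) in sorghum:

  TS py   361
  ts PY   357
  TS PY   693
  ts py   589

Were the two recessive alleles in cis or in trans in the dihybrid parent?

The two most frequent classes are TS PY (693) and ts py (589); these are the parental (non-recombinant) types.
So the F1 carried TS PY on one chromosome and ts py on the other — the recessive alleles are on the same chromosome (cis / coupling).

cis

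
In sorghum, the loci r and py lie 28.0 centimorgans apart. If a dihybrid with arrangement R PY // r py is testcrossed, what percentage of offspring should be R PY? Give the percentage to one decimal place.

36.0%

A map distance of 28.0 centimorgans corresponds to a recombination frequency of 0.280.
The F1 is R PY / r py, so R PY is a parental gamete class with expected frequency (1 − r)/2 = 0.720/2 = 0.3600.
That is 0.3600 = 36.0% of the progeny.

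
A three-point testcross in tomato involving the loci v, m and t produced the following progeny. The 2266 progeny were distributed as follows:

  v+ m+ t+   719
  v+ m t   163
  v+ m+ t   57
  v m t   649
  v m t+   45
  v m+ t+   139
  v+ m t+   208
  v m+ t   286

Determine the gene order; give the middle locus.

The two most frequent reciprocal classes, v+ m+ t+ and v m t, are the parental types, so the F1 was v+ m+ t+ / v m t.
The two rarest classes, v+ m+ t and v m t+, are the double crossovers. Comparing them with the parentals, only the t allele has switched, so t is the middle locus and the order is m – t – v.

t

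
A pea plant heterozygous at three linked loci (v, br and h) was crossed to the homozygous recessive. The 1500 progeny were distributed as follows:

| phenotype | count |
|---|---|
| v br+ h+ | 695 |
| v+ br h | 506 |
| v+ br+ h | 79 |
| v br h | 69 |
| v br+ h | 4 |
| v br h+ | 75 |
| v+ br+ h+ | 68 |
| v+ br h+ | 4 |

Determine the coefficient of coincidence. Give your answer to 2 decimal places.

The two most frequent reciprocal classes, v br+ h+ and v+ br h, are the parental types, so the F1 was v br+ h+ / v+ br h.
The two rarest classes, v br+ h and v+ br h+, are the double crossovers. Comparing them with the parentals, only the h allele has switched, so h is the middle locus and the order is v – h – br.
v–h: (137 + 8)/1500 = 0.0967; h–br: (154 + 8)/1500 = 0.1080.
Expected DCO frequency = 0.0967 × 0.1080 ≈ 0.01044; observed = 8/1500 ≈ 0.00533.
Coefficient of coincidence = 0.00533/0.01044 ≈ 0.51.

0.51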